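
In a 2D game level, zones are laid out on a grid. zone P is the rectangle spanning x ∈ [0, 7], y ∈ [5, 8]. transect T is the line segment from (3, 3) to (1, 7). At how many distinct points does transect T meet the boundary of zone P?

The segment meets the boundary at (2,5).

1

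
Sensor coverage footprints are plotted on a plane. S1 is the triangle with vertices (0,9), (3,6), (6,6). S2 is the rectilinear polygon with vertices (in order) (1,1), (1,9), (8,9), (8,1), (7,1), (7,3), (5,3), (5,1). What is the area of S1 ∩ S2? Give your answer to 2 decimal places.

The intersection is the polygon with vertices (6,6), (3,6), (1,8), (1,8.5).
By the shoelace formula its area is 4.25.

4.25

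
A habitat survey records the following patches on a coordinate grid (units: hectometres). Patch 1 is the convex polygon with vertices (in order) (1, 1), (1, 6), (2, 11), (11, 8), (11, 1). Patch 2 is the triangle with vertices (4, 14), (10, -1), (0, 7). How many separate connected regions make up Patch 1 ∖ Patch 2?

3

Patch 1 ∖ Patch 2 splits into 3 disjoint pieces (area 16.8966, area 0.0985, area 26.4692).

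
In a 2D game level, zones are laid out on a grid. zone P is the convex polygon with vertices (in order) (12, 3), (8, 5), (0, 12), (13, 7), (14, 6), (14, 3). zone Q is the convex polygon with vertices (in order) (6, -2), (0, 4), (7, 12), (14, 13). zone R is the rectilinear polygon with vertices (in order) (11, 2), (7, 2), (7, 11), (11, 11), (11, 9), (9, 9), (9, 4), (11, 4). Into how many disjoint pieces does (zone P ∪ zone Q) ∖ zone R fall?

(zone P ∪ zone Q) ∖ zone R is a single connected region.

1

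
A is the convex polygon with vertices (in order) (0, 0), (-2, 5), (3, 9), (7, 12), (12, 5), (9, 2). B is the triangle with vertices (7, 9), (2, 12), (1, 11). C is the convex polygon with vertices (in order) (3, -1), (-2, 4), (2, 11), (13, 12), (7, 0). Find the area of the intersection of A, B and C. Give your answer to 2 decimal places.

The intersection is the polygon with vertices (7,9), (4.231,9.923), (4.778,10.333).
By the shoelace formula its area is 0.82.

0.82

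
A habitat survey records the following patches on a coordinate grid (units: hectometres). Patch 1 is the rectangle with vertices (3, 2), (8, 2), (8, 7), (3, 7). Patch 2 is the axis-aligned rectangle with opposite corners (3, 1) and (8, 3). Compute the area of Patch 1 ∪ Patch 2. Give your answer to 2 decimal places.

By inclusion–exclusion:
Individual areas: |Patch 1| = 25, |Patch 2| = 10.
|Patch 1∩Patch 2|: x∈[3,8], y∈[2,3] → 5·1 = 5.
|Patch 1 ∪ Patch 2| = 35 − 5 = 30.00.

30.00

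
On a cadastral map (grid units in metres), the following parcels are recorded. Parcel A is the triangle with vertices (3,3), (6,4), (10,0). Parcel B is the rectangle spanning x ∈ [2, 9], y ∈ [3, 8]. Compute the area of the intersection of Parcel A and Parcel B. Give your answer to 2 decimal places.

2.00

The intersection is the polygon with vertices (6,4), (7,3), (3,3).
By the shoelace formula its area is 2.00.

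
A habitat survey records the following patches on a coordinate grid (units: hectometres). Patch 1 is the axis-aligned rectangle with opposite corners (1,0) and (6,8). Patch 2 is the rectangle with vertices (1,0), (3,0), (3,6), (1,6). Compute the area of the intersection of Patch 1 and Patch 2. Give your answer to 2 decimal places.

12.00

|Patch 1∩Patch 2|: x∈[1,3], y∈[0,6] → 2·6 = 12.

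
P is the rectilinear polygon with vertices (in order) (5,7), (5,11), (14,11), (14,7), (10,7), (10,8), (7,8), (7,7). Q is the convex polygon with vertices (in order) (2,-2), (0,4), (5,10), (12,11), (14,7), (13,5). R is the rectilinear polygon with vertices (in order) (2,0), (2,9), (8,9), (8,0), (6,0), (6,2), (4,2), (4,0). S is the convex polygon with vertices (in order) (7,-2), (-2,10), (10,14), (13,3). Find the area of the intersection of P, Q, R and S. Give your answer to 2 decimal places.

5.00

The intersection is the polygon with vertices (7,7), (5,7), (5,9), (8,9), (8,8), (7,8).
By the shoelace formula its area is 5.00.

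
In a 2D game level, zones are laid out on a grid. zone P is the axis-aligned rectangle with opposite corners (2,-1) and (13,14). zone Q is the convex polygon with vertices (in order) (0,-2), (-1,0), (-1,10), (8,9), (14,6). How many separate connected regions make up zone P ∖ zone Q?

2

zone P ∖ zone Q splits into 2 disjoint pieces (area 36.1429, area 59.25).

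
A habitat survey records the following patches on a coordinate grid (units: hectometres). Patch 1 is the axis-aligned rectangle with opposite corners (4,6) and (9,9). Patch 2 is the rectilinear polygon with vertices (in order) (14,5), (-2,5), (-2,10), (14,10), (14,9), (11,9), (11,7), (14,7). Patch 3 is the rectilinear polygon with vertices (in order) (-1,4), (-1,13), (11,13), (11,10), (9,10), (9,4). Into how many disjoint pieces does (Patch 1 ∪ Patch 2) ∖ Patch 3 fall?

(Patch 1 ∪ Patch 2) ∖ Patch 3 splits into 2 disjoint pieces (area 5, area 19).

2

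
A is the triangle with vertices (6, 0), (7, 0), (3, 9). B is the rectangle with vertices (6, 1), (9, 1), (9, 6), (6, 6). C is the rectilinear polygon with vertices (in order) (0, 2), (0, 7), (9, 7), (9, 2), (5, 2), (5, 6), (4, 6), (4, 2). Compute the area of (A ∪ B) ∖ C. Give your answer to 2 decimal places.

5.67

|A ∪ B| = 19.1528.
|(A ∪ B) ∩ C| = 13.4861.
|(A ∪ B) ∖ C| = 19.1528 − 13.4861 = 5.67.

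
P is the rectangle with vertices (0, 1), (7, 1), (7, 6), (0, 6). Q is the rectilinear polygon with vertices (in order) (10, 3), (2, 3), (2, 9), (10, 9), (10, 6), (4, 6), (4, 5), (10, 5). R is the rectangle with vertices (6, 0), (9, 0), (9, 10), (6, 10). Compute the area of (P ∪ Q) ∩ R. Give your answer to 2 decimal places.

|P ∪ Q| = 65.
|(P ∪ Q) ∩ R| = 18.00.

18.00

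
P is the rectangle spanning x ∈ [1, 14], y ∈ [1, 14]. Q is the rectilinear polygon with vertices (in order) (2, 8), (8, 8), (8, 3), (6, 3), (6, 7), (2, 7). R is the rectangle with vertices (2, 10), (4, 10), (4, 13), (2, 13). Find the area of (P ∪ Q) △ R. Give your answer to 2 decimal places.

163.00

|P ∪ Q| = 169.
|(P ∪ Q) ∩ R| = 6.
|(P ∪ Q) △ R| = 169 + 6 − 12 = 163.00.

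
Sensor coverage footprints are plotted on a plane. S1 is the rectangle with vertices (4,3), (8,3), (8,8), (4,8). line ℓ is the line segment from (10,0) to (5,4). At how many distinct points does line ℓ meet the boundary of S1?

1

The segment meets the boundary at (6.25,3).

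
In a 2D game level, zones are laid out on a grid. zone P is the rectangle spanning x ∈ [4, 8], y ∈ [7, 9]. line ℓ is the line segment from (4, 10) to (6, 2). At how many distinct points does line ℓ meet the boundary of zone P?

2

The segment meets the boundary at (4.75,7), (4.25,9).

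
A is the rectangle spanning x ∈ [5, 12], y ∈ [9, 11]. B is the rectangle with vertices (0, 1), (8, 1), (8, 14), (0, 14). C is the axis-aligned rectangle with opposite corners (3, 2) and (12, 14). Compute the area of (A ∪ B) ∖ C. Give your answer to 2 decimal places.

|A ∪ B| = 112.
|(A ∪ B) ∩ C| = 68.
|(A ∪ B) ∖ C| = 112 − 68 = 44.00.

44.00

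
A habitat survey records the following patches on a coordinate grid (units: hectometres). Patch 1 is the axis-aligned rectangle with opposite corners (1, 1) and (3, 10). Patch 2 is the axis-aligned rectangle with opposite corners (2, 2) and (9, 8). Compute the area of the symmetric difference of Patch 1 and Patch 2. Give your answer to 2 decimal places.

48.00

|Patch 1∩Patch 2|: x∈[2,3], y∈[2,8] → 1·6 = 6.
|Patch 1 △ Patch 2| = |Patch 1| + |Patch 2| − 2·|Patch 1∩Patch 2| = 18 + 42 − 12 = 48.00.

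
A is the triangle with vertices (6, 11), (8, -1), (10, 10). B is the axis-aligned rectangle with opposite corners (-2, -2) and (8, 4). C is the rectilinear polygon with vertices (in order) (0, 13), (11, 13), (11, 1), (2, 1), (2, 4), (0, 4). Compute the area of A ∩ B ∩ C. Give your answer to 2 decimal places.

The intersection is the polygon with vertices (8,4), (8,1), (7.667,1), (7.167,4).
By the shoelace formula its area is 1.75.

1.75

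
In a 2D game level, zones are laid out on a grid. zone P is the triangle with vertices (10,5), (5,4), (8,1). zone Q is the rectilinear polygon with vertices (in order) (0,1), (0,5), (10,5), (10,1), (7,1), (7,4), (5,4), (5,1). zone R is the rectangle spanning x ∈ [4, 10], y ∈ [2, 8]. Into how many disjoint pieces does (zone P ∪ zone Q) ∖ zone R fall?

2

(zone P ∪ zone Q) ∖ zone R splits into 2 disjoint pieces (area 17, area 3).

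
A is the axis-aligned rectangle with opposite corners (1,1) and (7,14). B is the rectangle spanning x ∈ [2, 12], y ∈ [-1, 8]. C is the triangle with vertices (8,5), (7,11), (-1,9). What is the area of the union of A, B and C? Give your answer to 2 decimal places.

135.14

By inclusion–exclusion:
Individual areas: |A| = 78, |B| = 90, |C| = 25.
|A∩B|: x∈[2,7], y∈[1,8] → 5·7 = 35.
|A∩C| = 20.8333.
|B∩C| = 9.25.
|A∩B∩C| = 7.2222.
|A ∪ B ∪ C| = 193 − 65.0833 + 7.2222 = 135.14.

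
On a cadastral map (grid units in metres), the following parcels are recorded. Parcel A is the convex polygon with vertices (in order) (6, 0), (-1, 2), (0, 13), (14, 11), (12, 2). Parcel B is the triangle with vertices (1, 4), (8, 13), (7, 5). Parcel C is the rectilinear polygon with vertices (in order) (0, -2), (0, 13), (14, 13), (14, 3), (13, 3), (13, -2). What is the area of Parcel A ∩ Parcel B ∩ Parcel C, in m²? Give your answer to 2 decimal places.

The intersection is the polygon with vertices (7,5), (1,4), (7.2,11.971), (7.86,11.877).
By the shoelace formula its area is 23.12.

23.12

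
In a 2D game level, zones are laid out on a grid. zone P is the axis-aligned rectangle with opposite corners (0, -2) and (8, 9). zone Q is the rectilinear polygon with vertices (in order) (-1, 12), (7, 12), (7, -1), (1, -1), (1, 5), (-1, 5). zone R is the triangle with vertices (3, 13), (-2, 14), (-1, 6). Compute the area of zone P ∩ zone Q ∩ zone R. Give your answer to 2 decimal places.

The intersection is the polygon with vertices (0.714,9), (0,7.75), (0,9).
By the shoelace formula its area is 0.45.

0.45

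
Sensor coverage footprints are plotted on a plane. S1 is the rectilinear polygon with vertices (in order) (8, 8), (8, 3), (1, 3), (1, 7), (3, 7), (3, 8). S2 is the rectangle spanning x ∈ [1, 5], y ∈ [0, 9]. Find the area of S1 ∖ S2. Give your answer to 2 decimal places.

|S1| = 33, |S1∩S2| = 18.
|S1 ∖ S2| = |S1| − |S1∩S2| = 33 − 18 = 15.00.

15.00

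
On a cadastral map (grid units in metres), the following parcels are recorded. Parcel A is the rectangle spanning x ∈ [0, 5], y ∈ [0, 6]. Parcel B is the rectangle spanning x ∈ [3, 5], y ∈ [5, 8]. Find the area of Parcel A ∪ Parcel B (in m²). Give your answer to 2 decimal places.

By inclusion–exclusion:
Individual areas: |Parcel A| = 30, |Parcel B| = 6.
|Parcel A∩Parcel B|: x∈[3,5], y∈[5,6] → 2·1 = 2.
|Parcel A ∪ Parcel B| = 36 − 2 = 34.00.

34.00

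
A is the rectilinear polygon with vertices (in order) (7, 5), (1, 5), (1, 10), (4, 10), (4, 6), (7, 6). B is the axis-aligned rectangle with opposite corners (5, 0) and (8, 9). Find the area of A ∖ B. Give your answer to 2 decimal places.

|A| = 18, |A∩B| = 2.
|A ∖ B| = |A| − |A∩B| = 18 − 2 = 16.00.

16.00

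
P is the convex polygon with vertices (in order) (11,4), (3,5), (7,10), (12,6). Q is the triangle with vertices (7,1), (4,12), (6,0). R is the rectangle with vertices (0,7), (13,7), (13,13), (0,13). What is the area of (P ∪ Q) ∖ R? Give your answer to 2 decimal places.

|P ∪ Q| = 34.2357.
|(P ∪ Q) ∩ R| = 10.3071.
|(P ∪ Q) ∖ R| = 34.2357 − 10.3071 = 23.93.

23.93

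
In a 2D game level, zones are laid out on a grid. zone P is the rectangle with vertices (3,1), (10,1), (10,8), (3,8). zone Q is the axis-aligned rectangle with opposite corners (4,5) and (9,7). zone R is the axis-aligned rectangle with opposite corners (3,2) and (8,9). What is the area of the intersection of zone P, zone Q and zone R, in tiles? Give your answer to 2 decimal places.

8.00

The intersection is the polygon with vertices (4,7), (8,7), (8,5), (4,5).
By the shoelace formula its area is 8.00.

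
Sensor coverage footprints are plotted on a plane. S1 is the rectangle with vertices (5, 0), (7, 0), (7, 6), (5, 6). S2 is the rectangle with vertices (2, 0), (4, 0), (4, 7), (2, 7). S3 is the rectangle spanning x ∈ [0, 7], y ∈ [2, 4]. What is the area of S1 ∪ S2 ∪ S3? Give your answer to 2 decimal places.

32.00

By inclusion–exclusion:
Individual areas: |S1| = 12, |S2| = 14, |S3| = 14.
|S1∩S2| = 0 (no overlap).
|S1∩S3|: x∈[5,7], y∈[2,4] → 2·2 = 4.
|S2∩S3|: x∈[2,4], y∈[2,4] → 2·2 = 4.
|S1∩S2∩S3| = 0.
|S1 ∪ S2 ∪ S3| = 40 − 8 + 0 = 32.00.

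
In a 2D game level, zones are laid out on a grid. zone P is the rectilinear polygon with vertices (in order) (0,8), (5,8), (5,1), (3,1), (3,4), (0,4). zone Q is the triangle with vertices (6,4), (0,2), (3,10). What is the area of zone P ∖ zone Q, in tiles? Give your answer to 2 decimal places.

11.67

|zone P| = 26, |zone P∩zone Q| = 14.3333.
|zone P ∖ zone Q| = |zone P| − |zone P∩zone Q| = 26 − 14.3333 = 11.67.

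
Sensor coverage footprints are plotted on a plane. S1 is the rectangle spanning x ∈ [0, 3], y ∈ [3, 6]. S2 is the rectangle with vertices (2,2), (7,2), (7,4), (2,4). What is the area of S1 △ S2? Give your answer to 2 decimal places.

|S1∩S2|: x∈[2,3], y∈[3,4] → 1·1 = 1.
|S1 △ S2| = |S1| + |S2| − 2·|S1∩S2| = 9 + 10 − 2 = 17.00.

17.00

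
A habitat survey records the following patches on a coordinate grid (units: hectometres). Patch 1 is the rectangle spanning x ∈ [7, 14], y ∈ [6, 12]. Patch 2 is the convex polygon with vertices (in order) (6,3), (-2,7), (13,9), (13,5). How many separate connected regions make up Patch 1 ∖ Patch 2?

Patch 1 ∖ Patch 2 is a single connected region.

1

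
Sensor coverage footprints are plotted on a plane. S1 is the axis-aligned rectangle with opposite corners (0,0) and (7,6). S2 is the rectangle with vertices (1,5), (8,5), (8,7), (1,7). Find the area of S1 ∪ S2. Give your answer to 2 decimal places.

By inclusion–exclusion:
Individual areas: |S1| = 42, |S2| = 14.
|S1∩S2|: x∈[1,7], y∈[5,6] → 6·1 = 6.
|S1 ∪ S2| = 56 − 6 = 50.00.

50.00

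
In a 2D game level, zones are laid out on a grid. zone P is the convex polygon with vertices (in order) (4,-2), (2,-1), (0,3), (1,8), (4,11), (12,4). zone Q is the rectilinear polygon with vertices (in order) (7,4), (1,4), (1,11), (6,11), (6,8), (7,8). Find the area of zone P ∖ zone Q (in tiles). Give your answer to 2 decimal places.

54.25

|zone P| = 87, |zone P∩zone Q| = 32.75.
|zone P ∖ zone Q| = |zone P| − |zone P∩zone Q| = 87 − 32.75 = 54.25.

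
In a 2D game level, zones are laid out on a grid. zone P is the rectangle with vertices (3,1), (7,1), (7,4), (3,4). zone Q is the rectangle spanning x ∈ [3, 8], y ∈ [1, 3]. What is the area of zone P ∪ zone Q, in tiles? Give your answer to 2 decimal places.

By inclusion–exclusion:
Individual areas: |zone P| = 12, |zone Q| = 10.
|zone P∩zone Q|: x∈[3,7], y∈[1,3] → 4·2 = 8.
|zone P ∪ zone Q| = 22 − 8 = 14.00.

14.00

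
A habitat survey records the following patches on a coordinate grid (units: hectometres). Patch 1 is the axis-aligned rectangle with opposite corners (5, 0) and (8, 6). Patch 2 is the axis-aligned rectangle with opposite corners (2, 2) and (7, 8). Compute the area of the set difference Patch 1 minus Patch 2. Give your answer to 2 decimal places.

|Patch 1∩Patch 2|: x∈[5,7], y∈[2,6] → 2·4 = 8.
|Patch 1| = 18.
|Patch 1 ∖ Patch 2| = |Patch 1| − |Patch 1∩Patch 2| = 18 − 8 = 10.00.

10.00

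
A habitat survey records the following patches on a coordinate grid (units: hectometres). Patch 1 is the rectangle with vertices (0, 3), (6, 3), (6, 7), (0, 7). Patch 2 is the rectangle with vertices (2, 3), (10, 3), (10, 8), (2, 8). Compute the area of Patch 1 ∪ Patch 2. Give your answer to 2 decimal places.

48.00

By inclusion–exclusion:
Individual areas: |Patch 1| = 24, |Patch 2| = 40.
|Patch 1∩Patch 2|: x∈[2,6], y∈[3,7] → 4·4 = 16.
|Patch 1 ∪ Patch 2| = 64 − 16 = 48.00.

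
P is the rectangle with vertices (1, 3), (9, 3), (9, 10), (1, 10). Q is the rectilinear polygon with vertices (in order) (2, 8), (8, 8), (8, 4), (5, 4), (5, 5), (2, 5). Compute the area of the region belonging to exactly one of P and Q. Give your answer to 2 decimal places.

|P| = 56, |Q| = 21, |P∩Q| = 21.
|P △ Q| = |P| + |Q| − 2·|P∩Q| = 56 + 21 − 42 = 35.00.

35.00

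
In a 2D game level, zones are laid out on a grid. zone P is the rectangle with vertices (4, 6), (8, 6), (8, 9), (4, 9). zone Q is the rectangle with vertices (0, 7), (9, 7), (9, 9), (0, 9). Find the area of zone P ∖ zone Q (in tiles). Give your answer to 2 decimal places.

|zone P∩zone Q|: x∈[4,8], y∈[7,9] → 4·2 = 8.
|zone P| = 12.
|zone P ∖ zone Q| = |zone P| − |zone P∩zone Q| = 12 − 8 = 4.00.

4.00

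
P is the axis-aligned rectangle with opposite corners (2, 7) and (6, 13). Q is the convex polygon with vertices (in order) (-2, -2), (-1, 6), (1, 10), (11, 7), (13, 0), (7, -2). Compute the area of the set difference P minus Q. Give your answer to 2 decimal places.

|P| = 24, |P∩Q| = 8.4.
|P ∖ Q| = |P| − |P∩Q| = 24 − 8.4 = 15.60.

15.60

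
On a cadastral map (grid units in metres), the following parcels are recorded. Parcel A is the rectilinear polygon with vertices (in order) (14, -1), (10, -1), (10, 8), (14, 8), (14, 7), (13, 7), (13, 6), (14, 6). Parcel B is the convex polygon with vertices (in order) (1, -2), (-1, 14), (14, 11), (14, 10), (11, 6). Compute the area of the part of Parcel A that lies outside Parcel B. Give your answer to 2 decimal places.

|Parcel A| = 35, |Parcel A∩Parcel B| = 3.9.
|Parcel A ∖ Parcel B| = |Parcel A| − |Parcel A∩Parcel B| = 35 − 3.9 = 31.10.

31.10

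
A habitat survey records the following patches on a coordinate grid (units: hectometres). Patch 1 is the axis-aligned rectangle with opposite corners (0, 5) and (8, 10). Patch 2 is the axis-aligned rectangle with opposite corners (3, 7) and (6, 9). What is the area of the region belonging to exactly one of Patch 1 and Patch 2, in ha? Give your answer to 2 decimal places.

34.00

|Patch 1∩Patch 2|: x∈[3,6], y∈[7,9] → 3·2 = 6.
|Patch 1 △ Patch 2| = |Patch 1| + |Patch 2| − 2·|Patch 1∩Patch 2| = 40 + 6 − 12 = 34.00.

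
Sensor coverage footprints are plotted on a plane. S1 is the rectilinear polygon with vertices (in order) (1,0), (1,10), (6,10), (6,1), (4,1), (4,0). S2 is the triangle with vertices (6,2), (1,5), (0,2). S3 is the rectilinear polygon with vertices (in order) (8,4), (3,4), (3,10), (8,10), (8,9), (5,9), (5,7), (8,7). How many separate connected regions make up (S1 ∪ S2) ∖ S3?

(S1 ∪ S2) ∖ S3 splits into 2 disjoint pieces (area 31.5, area 2).

2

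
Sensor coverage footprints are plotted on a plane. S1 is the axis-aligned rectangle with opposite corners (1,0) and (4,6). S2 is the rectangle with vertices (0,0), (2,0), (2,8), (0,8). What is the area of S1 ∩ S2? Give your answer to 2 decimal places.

6.00

|S1∩S2|: x∈[1,2], y∈[0,6] → 1·6 = 6.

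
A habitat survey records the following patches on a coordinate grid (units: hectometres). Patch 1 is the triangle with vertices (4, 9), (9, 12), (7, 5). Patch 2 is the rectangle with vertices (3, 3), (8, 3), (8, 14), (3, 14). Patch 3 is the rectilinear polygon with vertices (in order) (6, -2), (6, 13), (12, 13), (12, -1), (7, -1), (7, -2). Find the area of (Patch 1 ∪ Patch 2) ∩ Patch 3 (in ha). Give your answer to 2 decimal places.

The region (Patch 1 ∪ Patch 2) ∩ Patch 3 is the polygon with vertices (8,8.5), (8,3), (6,3), (6,13), (8,13), (8,11.4), (9,12).
By the shoelace formula its area is 21.45.

21.45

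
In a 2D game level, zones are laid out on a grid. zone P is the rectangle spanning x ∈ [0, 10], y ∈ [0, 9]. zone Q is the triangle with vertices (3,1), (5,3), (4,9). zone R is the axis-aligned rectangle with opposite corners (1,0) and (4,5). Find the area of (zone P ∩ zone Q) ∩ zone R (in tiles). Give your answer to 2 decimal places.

2.50

The region (zone P ∩ zone Q) ∩ zone R is the polygon with vertices (3,1), (3.5,5), (4,5), (4,2).
By the shoelace formula its area is 2.50.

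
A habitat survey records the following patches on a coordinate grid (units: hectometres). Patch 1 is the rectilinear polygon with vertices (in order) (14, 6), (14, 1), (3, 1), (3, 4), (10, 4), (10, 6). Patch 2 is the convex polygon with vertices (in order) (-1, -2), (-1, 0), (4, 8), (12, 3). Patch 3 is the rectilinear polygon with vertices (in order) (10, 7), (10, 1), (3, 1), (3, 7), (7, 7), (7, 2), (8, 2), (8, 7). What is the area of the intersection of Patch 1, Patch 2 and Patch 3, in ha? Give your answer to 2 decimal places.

17.03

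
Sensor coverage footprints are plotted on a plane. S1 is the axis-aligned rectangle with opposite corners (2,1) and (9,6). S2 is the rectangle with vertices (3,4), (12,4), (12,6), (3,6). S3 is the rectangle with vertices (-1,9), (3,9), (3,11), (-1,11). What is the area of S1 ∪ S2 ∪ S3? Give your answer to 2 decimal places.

49.00

By inclusion–exclusion:
Individual areas: |S1| = 35, |S2| = 18, |S3| = 8.
|S1∩S2|: x∈[3,9], y∈[4,6] → 6·2 = 12.
|S1∩S3| = 0 (no overlap).
|S2∩S3| = 0 (no overlap).
|S1∩S2∩S3| = 0.
|S1 ∪ S2 ∪ S3| = 61 − 12 + 0 = 49.00.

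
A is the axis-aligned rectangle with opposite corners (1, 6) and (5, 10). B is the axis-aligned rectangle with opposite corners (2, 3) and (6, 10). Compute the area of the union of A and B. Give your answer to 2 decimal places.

32.00

By inclusion–exclusion:
Individual areas: |A| = 16, |B| = 28.
|A∩B|: x∈[2,5], y∈[6,10] → 3·4 = 12.
|A ∪ B| = 44 − 12 = 32.00.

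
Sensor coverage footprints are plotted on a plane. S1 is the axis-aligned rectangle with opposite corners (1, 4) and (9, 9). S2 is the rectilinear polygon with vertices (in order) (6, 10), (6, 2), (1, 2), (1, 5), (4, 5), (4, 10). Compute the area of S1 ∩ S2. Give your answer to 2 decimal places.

The intersection is the polygon with vertices (6,9), (6,4), (1,4), (1,5), (4,5), (4,9).
By the shoelace formula its area is 13.00.

13.00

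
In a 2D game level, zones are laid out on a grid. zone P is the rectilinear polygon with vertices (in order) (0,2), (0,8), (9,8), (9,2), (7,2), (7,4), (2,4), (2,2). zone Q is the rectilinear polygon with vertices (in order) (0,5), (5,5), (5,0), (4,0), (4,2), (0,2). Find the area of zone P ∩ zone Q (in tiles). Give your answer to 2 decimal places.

9.00

The intersection is the polygon with vertices (0,5), (5,5), (5,4), (2,4), (2,2), (0,2).
By the shoelace formula its area is 9.00.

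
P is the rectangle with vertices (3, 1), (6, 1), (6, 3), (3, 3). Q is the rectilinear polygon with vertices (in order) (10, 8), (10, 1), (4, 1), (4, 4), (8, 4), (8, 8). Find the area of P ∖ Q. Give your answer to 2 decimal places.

2.00

|P| = 6, |P∩Q| = 4.
|P ∖ Q| = |P| − |P∩Q| = 6 − 4 = 2.00.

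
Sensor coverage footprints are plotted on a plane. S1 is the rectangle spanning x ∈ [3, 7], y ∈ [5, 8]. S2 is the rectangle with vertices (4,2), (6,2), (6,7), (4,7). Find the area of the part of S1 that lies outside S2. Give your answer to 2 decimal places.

8.00

|S1∩S2|: x∈[4,6], y∈[5,7] → 2·2 = 4.
|S1| = 12.
|S1 ∖ S2| = |S1| − |S1∩S2| = 12 − 4 = 8.00.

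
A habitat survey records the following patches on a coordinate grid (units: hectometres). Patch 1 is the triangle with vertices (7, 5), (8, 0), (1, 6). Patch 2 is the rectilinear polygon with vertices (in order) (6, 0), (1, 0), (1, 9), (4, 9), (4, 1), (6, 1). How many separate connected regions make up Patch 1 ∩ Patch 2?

1

Patch 1 ∩ Patch 2 is a single connected region.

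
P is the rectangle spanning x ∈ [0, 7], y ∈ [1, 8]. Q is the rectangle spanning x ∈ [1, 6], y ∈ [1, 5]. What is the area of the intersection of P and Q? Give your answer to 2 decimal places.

20.00

|P∩Q|: x∈[1,6], y∈[1,5] → 5·4 = 20.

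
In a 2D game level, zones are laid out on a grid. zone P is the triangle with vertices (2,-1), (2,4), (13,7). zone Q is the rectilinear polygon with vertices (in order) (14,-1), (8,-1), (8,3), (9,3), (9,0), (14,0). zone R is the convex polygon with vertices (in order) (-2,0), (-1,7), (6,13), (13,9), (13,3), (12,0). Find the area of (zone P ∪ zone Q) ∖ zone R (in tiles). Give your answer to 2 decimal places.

|zone P ∪ zone Q| = 36.5.
|(zone P ∪ zone Q) ∩ zone R| = 29.8125.
|(zone P ∪ zone Q) ∖ zone R| = 36.5 − 29.8125 = 6.69.

6.69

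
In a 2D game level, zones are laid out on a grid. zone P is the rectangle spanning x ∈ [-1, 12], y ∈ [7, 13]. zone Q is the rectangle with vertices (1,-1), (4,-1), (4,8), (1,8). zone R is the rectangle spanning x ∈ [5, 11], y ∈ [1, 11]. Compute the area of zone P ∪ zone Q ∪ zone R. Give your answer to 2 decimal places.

138.00

By inclusion–exclusion:
Individual areas: |zone P| = 78, |zone Q| = 27, |zone R| = 60.
|zone P∩zone Q|: x∈[1,4], y∈[7,8] → 3·1 = 3.
|zone P∩zone R|: x∈[5,11], y∈[7,11] → 6·4 = 24.
|zone Q∩zone R| = 0 (no overlap).
|zone P∩zone Q∩zone R| = 0.
|zone P ∪ zone Q ∪ zone R| = 165 − 27 + 0 = 138.00.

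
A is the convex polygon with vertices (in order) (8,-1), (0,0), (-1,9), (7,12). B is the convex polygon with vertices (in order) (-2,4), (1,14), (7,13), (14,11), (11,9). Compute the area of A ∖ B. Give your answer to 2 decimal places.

53.11

|A| = 89, |A∩B| = 35.893.
|A ∖ B| = |A| − |A∩B| = 89 − 35.893 = 53.11.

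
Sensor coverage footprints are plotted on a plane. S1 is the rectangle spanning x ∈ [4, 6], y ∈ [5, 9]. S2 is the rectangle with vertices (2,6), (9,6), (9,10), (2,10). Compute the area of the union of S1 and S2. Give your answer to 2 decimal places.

30.00

By inclusion–exclusion:
Individual areas: |S1| = 8, |S2| = 28.
|S1∩S2|: x∈[4,6], y∈[6,9] → 2·3 = 6.
|S1 ∪ S2| = 36 − 6 = 30.00.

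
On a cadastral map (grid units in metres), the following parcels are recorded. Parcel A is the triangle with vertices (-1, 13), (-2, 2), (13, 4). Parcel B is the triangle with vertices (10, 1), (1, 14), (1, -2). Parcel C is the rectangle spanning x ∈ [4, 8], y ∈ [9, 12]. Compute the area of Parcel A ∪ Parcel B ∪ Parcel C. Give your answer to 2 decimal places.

By inclusion–exclusion:
Individual areas: |Parcel A| = 81.5, |Parcel B| = 72, |Parcel C| = 12.
|Parcel A∩Parcel B| = 39.3834.
|Parcel A∩Parcel C| = 0.4802.
|Parcel B∩Parcel C| = 0.1538.
|Parcel A∩Parcel B∩Parcel C| = 0.1538.
|Parcel A ∪ Parcel B ∪ Parcel C| = 165.5 − 40.0174 + 0.1538 = 125.64.

125.64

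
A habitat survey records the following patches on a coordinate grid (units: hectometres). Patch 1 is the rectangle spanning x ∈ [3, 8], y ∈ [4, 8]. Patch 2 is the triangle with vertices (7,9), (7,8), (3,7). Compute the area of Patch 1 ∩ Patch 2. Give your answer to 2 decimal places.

1.00

The intersection is the polygon with vertices (7,8), (3,7), (5,8).
By the shoelace formula its area is 1.00.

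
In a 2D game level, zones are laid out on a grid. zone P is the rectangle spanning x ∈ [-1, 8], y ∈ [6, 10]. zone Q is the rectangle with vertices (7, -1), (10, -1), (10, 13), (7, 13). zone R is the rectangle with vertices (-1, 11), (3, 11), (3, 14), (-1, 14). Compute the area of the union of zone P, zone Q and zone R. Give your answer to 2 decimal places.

86.00

By inclusion–exclusion:
Individual areas: |zone P| = 36, |zone Q| = 42, |zone R| = 12.
|zone P∩zone Q|: x∈[7,8], y∈[6,10] → 1·4 = 4.
|zone P∩zone R| = 0 (no overlap).
|zone Q∩zone R| = 0 (no overlap).
|zone P∩zone Q∩zone R| = 0.
|zone P ∪ zone Q ∪ zone R| = 90 − 4 + 0 = 86.00.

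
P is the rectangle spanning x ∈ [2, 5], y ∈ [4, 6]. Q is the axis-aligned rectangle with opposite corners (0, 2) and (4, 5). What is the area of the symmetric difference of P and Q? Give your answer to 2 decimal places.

|P∩Q|: x∈[2,4], y∈[4,5] → 2·1 = 2.
|P △ Q| = |P| + |Q| − 2·|P∩Q| = 6 + 12 − 4 = 14.00.

14.00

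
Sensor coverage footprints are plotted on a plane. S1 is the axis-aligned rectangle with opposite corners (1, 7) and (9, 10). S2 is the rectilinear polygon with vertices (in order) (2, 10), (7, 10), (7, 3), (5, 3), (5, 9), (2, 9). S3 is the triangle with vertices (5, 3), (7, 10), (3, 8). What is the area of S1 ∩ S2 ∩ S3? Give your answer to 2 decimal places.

3.71

The intersection is the polygon with vertices (5,7), (5,9), (7,10), (6.143,7).
By the shoelace formula its area is 3.71.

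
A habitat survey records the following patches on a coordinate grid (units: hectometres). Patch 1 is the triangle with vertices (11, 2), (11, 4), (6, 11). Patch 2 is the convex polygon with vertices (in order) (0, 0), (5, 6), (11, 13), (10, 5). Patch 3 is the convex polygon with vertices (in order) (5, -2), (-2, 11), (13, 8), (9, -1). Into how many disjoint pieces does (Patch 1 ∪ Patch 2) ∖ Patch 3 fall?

4

(Patch 1 ∪ Patch 2) ∖ Patch 3 splits into 4 disjoint pieces (area 0.2778, area 2.5782, area 0.2667, area 6.4512).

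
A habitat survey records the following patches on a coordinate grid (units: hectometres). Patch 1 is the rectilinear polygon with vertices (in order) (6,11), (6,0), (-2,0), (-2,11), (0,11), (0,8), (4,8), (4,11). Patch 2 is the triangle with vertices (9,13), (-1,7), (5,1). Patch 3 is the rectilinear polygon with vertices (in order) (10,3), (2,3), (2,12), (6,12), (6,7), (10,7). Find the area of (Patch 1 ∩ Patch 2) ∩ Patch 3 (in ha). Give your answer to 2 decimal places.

24.50

|Patch 1 ∩ Patch 2| = 33.8333.
|(Patch 1 ∩ Patch 2) ∩ Patch 3| = 24.50.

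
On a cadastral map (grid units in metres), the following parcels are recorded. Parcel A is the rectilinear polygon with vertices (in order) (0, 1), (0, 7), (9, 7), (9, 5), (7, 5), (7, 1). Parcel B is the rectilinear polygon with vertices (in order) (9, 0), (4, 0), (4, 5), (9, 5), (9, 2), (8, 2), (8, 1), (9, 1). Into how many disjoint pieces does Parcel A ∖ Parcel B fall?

Parcel A ∖ Parcel B is a single connected region.

1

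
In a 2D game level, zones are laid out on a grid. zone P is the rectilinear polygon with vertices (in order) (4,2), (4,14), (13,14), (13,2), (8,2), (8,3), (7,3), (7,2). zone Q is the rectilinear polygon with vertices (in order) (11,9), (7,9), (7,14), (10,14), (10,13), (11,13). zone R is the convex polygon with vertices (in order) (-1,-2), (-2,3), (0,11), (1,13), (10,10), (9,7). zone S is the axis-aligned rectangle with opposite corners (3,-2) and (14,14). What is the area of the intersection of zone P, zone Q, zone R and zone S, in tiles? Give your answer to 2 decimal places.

4.33

The intersection is the polygon with vertices (7,11), (10,10), (9.667,9), (7,9).
By the shoelace formula its area is 4.33.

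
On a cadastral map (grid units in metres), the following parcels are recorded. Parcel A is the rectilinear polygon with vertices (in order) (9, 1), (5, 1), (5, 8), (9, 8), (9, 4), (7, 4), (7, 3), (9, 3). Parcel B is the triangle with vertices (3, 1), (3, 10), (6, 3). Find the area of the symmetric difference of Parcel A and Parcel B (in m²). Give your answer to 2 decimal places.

36.50

|Parcel A| = 26, |Parcel B| = 13.5, |Parcel A∩Parcel B| = 1.5.
|Parcel A △ Parcel B| = |Parcel A| + |Parcel B| − 2·|Parcel A∩Parcel B| = 26 + 13.5 − 3 = 36.50.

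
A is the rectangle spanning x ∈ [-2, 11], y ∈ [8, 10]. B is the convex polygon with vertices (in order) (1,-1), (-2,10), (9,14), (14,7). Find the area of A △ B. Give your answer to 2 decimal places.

|A| = 26, |B| = 132, |A∩B| = 25.4545.
|A △ B| = |A| + |B| − 2·|A∩B| = 26 + 132 − 50.9091 = 107.09.

107.09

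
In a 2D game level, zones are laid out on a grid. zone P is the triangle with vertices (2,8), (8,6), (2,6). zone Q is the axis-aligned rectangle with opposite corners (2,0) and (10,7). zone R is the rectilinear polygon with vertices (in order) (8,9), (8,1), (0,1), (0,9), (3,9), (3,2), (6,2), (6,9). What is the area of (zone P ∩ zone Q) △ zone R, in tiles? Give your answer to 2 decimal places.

|zone P ∩ zone Q| = 4.5.
|(zone P ∩ zone Q) ∩ zone R| = 1.6667.
|(zone P ∩ zone Q) △ zone R| = 4.5 + 43 − 3.3333 = 44.17.

44.17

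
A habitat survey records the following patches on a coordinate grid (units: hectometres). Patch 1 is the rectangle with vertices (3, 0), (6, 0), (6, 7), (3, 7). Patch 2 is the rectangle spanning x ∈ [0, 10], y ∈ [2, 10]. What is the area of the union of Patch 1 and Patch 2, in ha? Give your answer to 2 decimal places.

By inclusion–exclusion:
Individual areas: |Patch 1| = 21, |Patch 2| = 80.
|Patch 1∩Patch 2|: x∈[3,6], y∈[2,7] → 3·5 = 15.
|Patch 1 ∪ Patch 2| = 101 − 15 = 86.00.

86.00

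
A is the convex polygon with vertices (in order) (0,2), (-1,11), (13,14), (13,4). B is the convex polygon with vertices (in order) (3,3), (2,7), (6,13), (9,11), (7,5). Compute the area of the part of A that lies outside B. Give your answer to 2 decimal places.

|A| = 129.5, |A∩B| = 38.7609.
|A ∖ B| = |A| − |A∩B| = 129.5 − 38.7609 = 90.74.

90.74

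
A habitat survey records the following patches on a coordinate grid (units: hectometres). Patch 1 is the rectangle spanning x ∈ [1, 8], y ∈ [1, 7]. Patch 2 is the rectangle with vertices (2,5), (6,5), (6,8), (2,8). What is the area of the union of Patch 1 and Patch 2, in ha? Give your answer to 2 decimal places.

By inclusion–exclusion:
Individual areas: |Patch 1| = 42, |Patch 2| = 12.
|Patch 1∩Patch 2|: x∈[2,6], y∈[5,7] → 4·2 = 8.
|Patch 1 ∪ Patch 2| = 54 − 8 = 46.00.

46.00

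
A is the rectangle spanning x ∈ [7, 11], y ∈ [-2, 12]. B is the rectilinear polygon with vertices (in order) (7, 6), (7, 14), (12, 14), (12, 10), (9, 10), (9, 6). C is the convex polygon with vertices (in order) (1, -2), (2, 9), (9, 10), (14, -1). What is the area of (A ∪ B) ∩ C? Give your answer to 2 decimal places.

The region (A ∪ B) ∩ C is the polygon with vertices (7,6), (7,9.714), (9,10), (11,5.6), (11,-1.231), (7,-1.538).
By the shoelace formula its area is 40.85.

40.85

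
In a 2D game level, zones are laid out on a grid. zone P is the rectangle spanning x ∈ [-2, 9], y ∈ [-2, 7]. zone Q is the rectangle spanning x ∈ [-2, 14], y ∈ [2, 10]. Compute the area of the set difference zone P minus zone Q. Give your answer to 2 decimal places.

44.00

|zone P∩zone Q|: x∈[-2,9], y∈[2,7] → 11·5 = 55.
|zone P| = 99.
|zone P ∖ zone Q| = |zone P| − |zone P∩zone Q| = 99 − 55 = 44.00.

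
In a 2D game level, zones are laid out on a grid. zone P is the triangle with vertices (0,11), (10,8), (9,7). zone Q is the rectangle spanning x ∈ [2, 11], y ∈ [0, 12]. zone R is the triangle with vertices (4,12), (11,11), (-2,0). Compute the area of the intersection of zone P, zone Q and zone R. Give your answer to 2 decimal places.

3.60

The intersection is the polygon with vertices (2.864,9.727), (3.043,10.087), (8.121,8.564), (7.212,7.795).
By the shoelace formula its area is 3.60.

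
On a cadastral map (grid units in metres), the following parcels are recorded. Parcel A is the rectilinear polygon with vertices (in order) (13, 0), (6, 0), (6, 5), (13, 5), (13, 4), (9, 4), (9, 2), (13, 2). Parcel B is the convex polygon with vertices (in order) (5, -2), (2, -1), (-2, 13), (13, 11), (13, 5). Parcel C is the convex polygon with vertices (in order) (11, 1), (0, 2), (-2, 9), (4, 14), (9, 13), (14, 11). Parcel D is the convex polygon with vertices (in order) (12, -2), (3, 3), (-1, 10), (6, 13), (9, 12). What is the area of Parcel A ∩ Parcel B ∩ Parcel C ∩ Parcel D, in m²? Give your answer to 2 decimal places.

12.74

The intersection is the polygon with vertices (10.5,5), (10.714,4), (9,4), (9,2), (9.571,2), (8.671,1.212), (6,1.454), (6,5).
By the shoelace formula its area is 12.74.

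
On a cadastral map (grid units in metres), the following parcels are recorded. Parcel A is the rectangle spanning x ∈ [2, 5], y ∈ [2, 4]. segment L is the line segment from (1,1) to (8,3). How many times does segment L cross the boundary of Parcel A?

2

The segment meets the boundary at (5,2.143), (4.5,2).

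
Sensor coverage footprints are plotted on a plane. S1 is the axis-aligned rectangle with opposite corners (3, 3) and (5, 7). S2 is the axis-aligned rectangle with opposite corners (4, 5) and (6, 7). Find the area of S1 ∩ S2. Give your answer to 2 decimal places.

|S1∩S2|: x∈[4,5], y∈[5,7] → 1·2 = 2.

2.00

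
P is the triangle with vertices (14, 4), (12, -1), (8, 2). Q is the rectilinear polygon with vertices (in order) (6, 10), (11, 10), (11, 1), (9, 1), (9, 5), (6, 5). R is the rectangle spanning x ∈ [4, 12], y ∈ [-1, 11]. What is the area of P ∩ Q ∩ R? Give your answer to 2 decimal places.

3.29

The intersection is the polygon with vertices (9,2.333), (11,3), (11,1), (9.333,1), (9,1.25).
By the shoelace formula its area is 3.29.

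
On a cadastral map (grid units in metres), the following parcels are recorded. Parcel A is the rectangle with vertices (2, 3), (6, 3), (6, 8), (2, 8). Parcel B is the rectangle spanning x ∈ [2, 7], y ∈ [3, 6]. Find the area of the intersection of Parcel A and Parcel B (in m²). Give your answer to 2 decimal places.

|Parcel A∩Parcel B|: x∈[2,6], y∈[3,6] → 4·3 = 12.

12.00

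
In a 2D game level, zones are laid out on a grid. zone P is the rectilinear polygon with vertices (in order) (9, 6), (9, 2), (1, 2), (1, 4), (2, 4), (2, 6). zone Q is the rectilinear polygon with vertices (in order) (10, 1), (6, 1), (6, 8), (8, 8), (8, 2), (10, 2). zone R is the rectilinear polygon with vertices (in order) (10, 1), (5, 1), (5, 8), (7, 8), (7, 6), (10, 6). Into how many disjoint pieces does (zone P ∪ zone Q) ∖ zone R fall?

(zone P ∪ zone Q) ∖ zone R splits into 2 disjoint pieces (area 14, area 2).

2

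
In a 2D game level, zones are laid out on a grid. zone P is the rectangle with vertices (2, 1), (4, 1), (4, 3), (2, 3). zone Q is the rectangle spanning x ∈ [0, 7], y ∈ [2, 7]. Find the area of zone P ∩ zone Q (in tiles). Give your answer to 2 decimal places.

2.00

|zone P∩zone Q|: x∈[2,4], y∈[2,3] → 2·1 = 2.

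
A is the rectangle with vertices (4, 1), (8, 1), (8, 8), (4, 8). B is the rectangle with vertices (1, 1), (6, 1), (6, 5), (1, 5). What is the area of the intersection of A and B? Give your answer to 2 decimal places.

8.00

|A∩B|: x∈[4,6], y∈[1,5] → 2·4 = 8.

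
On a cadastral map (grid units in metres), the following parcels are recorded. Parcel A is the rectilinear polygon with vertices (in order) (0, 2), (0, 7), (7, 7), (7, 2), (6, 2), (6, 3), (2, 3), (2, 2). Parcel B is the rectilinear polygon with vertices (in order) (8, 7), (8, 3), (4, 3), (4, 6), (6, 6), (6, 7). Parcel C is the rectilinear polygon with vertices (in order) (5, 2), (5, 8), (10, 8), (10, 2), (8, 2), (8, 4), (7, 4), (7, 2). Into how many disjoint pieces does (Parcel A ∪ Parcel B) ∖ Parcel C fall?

(Parcel A ∪ Parcel B) ∖ Parcel C splits into 2 disjoint pieces (area 22, area 1).

2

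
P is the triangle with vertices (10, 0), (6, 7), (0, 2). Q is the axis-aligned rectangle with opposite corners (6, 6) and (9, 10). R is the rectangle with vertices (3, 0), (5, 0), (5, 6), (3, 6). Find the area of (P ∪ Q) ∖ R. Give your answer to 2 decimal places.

|P ∪ Q| = 42.7143.
|(P ∪ Q) ∩ R| = 8.25.
|(P ∪ Q) ∖ R| = 42.7143 − 8.25 = 34.46.

34.46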